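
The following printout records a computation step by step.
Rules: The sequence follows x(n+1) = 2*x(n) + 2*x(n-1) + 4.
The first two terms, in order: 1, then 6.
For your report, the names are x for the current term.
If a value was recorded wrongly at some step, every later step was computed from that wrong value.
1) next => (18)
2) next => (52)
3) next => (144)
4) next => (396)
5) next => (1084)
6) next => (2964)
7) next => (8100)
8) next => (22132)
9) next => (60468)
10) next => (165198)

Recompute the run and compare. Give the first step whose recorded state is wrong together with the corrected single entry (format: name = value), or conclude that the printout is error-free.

step 10, x = 165204

Recomputing the run from the initial state:
step 1: x = 18
step 2: x = 52
step 3: x = 144
step 4: x = 396
step 5: x = 1084
step 6: x = 2964
step 7: x = 8100
step 8: x = 22132
step 9: x = 60468
step 10: x = 165204
The first disagreement with the printout is at step 10, where the value should be x = 165204.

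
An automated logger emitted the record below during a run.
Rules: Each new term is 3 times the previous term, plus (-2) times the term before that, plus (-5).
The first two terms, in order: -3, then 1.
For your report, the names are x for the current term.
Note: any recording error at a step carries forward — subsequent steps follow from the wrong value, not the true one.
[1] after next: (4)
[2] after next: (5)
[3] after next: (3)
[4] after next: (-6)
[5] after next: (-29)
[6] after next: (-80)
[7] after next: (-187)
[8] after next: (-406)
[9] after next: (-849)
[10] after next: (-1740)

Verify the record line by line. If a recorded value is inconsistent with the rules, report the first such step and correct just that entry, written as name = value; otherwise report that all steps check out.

step 3, x = 2

Recomputing the run from the initial state:
step 1: x = 4
step 2: x = 5
step 3: x = 2
step 4: x = -9
step 5: x = -36
step 6: x = -95
step 7: x = -218
step 8: x = -469
step 9: x = -976
step 10: x = -1995
The first disagreement with the record is at step 3, where the value should be x = 2.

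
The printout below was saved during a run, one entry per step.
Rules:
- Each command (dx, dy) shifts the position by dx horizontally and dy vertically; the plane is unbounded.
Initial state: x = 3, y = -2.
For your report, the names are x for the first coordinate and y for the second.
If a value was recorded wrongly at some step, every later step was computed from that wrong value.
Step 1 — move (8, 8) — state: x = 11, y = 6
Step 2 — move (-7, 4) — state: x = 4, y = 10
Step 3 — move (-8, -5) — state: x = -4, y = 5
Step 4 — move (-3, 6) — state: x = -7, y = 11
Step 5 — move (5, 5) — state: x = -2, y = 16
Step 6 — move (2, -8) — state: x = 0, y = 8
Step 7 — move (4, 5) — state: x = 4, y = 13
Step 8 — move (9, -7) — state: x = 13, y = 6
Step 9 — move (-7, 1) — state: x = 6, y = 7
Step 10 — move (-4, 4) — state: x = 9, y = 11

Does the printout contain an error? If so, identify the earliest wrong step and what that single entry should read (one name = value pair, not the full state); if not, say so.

Recomputing the run from the initial state:
step 1: x = 11, y = 6
step 2: x = 4, y = 10
step 3: x = -4, y = 5
step 4: x = -7, y = 11
step 5: x = -2, y = 16
step 6: x = 0, y = 8
step 7: x = 4, y = 13
step 8: x = 13, y = 6
step 9: x = 6, y = 7
step 10: x = 2, y = 11
The first disagreement with the printout is at step 10, where the value should be x = 2.

step 10, x = 2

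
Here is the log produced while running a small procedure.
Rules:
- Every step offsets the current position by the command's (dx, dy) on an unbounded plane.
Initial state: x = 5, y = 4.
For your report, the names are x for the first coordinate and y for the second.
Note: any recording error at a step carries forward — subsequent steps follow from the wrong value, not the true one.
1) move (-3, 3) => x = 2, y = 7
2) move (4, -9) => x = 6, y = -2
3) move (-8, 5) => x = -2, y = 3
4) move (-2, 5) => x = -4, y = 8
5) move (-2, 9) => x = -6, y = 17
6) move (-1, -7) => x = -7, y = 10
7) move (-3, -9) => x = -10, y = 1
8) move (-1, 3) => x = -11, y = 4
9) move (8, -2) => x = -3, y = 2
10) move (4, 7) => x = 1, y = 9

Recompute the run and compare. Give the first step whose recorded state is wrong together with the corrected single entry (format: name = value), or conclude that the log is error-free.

no error

step 1: x = 5 + (-3) = 2, y = 4 + (3) = 7 -> no discrepancy
step 2: x = 2 + (4) = 6, y = 7 + (-9) = -2 -> same as recorded
step 3: x = 6 + (-8) = -2, y = -2 + (5) = 3 -> verified
step 4: x = -2 + (-2) = -4, y = 3 + (5) = 8 -> checks out
step 5: x = -4 + (-2) = -6, y = 8 + (9) = 17 -> matches
step 6: x = -6 + (-1) = -7, y = 17 + (-7) = 10 -> matches
step 7: x = -7 + (-3) = -10, y = 10 + (-9) = 1 -> consistent with the log
step 8: x = -10 + (-1) = -11, y = 1 + (3) = 4 -> no discrepancy
step 9: x = -11 + (8) = -3, y = 4 + (-2) = 2 -> same as recorded
step 10: x = -3 + (4) = 1, y = 2 + (7) = 9 -> checks out
Nothing is out of place; the run is error-free.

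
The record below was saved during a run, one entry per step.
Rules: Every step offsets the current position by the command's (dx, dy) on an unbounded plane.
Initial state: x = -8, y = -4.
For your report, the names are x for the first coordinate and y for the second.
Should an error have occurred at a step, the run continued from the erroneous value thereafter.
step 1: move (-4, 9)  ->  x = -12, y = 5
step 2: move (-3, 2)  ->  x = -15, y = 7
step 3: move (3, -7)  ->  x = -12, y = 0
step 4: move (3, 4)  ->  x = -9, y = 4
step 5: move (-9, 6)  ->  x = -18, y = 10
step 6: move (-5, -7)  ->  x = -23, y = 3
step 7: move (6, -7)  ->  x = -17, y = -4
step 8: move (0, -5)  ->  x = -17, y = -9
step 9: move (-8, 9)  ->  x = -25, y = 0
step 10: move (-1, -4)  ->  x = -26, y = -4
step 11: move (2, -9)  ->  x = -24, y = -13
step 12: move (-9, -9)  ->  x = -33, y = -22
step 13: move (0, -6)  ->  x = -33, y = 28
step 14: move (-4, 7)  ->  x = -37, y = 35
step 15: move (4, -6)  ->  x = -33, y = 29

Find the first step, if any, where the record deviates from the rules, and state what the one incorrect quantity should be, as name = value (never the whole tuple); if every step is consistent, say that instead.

step 13, y = -28

Step 1: x = -8 + (-4) = -12, y = -4 + (9) = 5 — agrees with the record.
Step 2: x = -12 + (-3) = -15, y = 5 + (2) = 7 — agrees with the record.
Step 3: x = -15 + (3) = -12, y = 7 + (-7) = 0 — agrees with the record.
Step 4: x = -12 + (3) = -9, y = 0 + (4) = 4 — confirmed correct.
Step 5: x = -9 + (-9) = -18, y = 4 + (6) = 10 — matches.
Step 6: x = -18 + (-5) = -23, y = 10 + (-7) = 3 — confirmed correct.
Step 7: x = -23 + (6) = -17, y = 3 + (-7) = -4 — consistent with the record.
Step 8: x = -17 + (0) = -17, y = -4 + (-5) = -9 — matches.
Step 9: x = -17 + (-8) = -25, y = -9 + (9) = 0 — confirmed correct.
Step 10: x = -25 + (-1) = -26, y = 0 + (-4) = -4 — consistent with the record.
Step 11: x = -26 + (2) = -24, y = -4 + (-9) = -13 — matches.
Step 12: x = -24 + (-9) = -33, y = -13 + (-9) = -22 — matches.
Step 13: x = -33 + (0) = -33, y = -22 + (-6) = -28 — the record disagrees here.
So the first discrepancy is step 13, where the right value is y = -28.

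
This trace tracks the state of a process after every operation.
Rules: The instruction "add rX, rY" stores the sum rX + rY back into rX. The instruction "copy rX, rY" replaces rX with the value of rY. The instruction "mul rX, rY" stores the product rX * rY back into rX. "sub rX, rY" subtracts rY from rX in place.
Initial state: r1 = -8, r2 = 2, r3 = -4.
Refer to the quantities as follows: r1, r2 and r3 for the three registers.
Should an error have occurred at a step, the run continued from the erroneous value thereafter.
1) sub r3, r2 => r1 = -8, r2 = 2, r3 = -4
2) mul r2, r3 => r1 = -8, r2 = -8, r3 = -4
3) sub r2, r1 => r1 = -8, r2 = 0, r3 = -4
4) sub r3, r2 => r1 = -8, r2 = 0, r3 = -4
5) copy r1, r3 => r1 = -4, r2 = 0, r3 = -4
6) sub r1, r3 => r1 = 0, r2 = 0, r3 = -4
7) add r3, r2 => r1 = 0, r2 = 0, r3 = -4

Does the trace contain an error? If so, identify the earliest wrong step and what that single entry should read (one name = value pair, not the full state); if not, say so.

step 1, r3 = -6

Step 1: r3 = -4 - 2 = -6 — not what was recorded.
The earliest wrong entry is at step 1: it should read r3 = -6.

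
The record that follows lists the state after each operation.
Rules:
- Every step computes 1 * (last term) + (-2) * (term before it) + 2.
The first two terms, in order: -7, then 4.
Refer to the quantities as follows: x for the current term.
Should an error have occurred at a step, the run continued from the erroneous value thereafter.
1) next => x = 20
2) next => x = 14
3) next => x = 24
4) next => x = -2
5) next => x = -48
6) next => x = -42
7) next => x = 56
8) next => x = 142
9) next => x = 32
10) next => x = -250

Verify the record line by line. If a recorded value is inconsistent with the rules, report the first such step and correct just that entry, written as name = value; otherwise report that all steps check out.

Step 1: x = 1*(4) + (-2)*(-7) + (2) = 20 — same as recorded.
Step 2: x = 1*(20) + (-2)*(4) + (2) = 14 — matches.
Step 3: x = 1*(14) + (-2)*(20) + (2) = -24 — first mismatch against the record.
The audit stops at step 3: the recorded entry is wrong and should be x = -24.

step 3, x = -24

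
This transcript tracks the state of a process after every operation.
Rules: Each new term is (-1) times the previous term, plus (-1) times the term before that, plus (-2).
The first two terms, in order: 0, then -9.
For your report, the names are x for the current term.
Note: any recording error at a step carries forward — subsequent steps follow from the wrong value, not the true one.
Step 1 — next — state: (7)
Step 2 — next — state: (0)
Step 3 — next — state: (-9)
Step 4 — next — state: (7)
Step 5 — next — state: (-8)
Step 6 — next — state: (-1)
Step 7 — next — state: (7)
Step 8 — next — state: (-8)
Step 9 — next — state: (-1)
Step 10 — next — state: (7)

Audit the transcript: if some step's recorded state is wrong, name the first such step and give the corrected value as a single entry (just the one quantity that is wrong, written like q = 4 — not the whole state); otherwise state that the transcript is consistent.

step 5, x = 0

Step 1: x = -1*(-9) + (-1)*(0) + (-2) = 7 — verified.
Step 2: x = -1*(7) + (-1)*(-9) + (-2) = 0 — confirmed correct.
Step 3: x = -1*(0) + (-1)*(7) + (-2) = -9 — same as recorded.
Step 4: x = -1*(-9) + (-1)*(0) + (-2) = 7 — no discrepancy.
Step 5: x = -1*(7) + (-1)*(-9) + (-2) = 0 — the recorded entry deviates here.
So the first discrepancy is step 5, where the right value is x = 0.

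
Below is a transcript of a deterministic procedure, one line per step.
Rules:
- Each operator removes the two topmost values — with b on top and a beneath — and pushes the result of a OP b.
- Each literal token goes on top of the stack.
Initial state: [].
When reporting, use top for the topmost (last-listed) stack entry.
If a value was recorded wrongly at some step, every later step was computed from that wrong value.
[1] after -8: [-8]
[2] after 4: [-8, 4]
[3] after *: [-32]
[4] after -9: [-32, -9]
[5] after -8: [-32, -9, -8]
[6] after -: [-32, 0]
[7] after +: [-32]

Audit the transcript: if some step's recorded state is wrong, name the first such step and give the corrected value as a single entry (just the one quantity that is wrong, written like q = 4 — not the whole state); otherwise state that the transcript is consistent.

step 6, top = -1

1. push -8: top = -8 (exactly as logged)
2. push 4: top = 4 (in agreement)
3. -8 * 4 = -32 (matches)
4. push -9: top = -9 (exactly as logged)
5. push -8: top = -8 (same as recorded)
6. -9 - -8 = -1 (this is not what the transcript shows)
First incorrect step: 6; the correct value is top = -1.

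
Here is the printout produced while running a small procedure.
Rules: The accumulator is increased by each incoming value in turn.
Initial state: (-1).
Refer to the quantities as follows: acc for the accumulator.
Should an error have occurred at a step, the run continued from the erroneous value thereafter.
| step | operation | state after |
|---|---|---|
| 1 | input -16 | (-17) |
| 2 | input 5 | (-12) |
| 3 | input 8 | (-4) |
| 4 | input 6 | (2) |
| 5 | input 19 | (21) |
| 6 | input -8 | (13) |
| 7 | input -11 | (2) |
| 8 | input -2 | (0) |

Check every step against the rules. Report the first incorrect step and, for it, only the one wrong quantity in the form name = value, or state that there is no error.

Step 1: acc = -1 + -16 = -17 — consistent with the printout.
Step 2: acc = -17 + 5 = -12 — no discrepancy.
Step 3: acc = -12 + 8 = -4 — checks out.
Step 4: acc = -4 + 6 = 2 — no discrepancy.
Step 5: acc = 2 + 19 = 21 — no discrepancy.
Step 6: acc = 21 + -8 = 13 — in agreement.
Step 7: acc = 13 + -11 = 2 — agrees with the printout.
Step 8: acc = 2 + -2 = 0 — checks out.
The whole run recomputes cleanly — no discrepancies.

no error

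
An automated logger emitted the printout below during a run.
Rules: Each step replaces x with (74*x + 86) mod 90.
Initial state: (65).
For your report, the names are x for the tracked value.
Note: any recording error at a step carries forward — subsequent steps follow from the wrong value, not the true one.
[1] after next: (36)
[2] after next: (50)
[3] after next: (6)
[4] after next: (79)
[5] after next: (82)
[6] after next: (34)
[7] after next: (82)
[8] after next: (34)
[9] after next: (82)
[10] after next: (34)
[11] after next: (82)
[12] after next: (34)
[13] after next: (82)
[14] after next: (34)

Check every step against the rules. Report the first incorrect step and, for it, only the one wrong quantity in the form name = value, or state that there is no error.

step 4, x = 80

1. x = (74*65 + 86) mod 90 = 36 (agrees with the printout)
2. x = (74*36 + 86) mod 90 = 50 (same as recorded)
3. x = (74*50 + 86) mod 90 = 6 (matches)
4. x = (74*6 + 86) mod 90 = 80 (a discrepancy with the printout)
That makes step 4 the first incorrect line — x = 80 is what it should show.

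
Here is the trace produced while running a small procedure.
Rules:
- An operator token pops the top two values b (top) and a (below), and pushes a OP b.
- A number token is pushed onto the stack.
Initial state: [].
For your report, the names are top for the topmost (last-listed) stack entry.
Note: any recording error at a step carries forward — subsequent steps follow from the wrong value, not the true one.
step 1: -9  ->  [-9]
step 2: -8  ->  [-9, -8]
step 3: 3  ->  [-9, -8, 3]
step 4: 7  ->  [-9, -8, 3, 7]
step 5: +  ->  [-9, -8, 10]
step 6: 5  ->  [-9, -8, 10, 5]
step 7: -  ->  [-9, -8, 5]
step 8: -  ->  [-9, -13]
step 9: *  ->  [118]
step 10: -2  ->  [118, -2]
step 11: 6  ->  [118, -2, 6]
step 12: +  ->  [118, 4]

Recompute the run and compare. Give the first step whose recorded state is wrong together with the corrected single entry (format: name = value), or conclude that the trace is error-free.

step 9, top = 117

Step 1: push -9: top = -9 — consistent with the trace.
Step 2: push -8: top = -8 — same as recorded.
Step 3: push 3: top = 3 — exactly as logged.
Step 4: push 7: top = 7 — matches.
Step 5: 3 + 7 = 10 — checks out.
Step 6: push 5: top = 5 — no discrepancy.
Step 7: 10 - 5 = 5 — same as recorded.
Step 8: -8 - 5 = -13 — checks out.
Step 9: -9 * -13 = 117 — the entry is off here.
The audit stops at step 9: the recorded entry is wrong and should be top = 117.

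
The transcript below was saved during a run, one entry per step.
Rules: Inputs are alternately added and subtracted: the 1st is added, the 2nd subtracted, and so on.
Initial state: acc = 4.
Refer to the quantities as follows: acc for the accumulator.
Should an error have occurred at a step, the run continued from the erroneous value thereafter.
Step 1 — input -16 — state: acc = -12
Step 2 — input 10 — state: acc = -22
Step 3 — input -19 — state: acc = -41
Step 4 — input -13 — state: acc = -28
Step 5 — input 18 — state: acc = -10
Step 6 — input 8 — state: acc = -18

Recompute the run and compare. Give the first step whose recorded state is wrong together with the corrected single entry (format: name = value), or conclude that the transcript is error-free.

Recomputing the run from the initial state:
step 1: acc = -12
step 2: acc = -22
step 3: acc = -41
step 4: acc = -28
step 5: acc = -10
step 6: acc = -18
This matches the transcript at every step.

no error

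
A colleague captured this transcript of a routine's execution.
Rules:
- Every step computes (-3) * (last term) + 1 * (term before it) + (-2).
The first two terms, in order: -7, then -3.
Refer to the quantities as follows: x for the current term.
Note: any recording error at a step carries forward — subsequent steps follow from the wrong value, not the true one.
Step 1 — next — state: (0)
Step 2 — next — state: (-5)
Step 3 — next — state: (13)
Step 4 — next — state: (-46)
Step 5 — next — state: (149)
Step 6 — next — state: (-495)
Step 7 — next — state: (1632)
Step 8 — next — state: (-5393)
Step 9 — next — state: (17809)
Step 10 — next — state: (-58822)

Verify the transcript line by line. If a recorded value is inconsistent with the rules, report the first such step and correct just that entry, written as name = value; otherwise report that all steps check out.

1. x = -3*(-3) + (1)*(-7) + (-2) = 0 (checks out)
2. x = -3*(0) + (1)*(-3) + (-2) = -5 (same as recorded)
3. x = -3*(-5) + (1)*(0) + (-2) = 13 (no discrepancy)
4. x = -3*(13) + (1)*(-5) + (-2) = -46 (no discrepancy)
5. x = -3*(-46) + (1)*(13) + (-2) = 149 (verified)
6. x = -3*(149) + (1)*(-46) + (-2) = -495 (checks out)
7. x = -3*(-495) + (1)*(149) + (-2) = 1632 (verified)
8. x = -3*(1632) + (1)*(-495) + (-2) = -5393 (checks out)
9. x = -3*(-5393) + (1)*(1632) + (-2) = 17809 (consistent with the transcript)
10. x = -3*(17809) + (1)*(-5393) + (-2) = -58822 (exactly as logged)
The recomputation confirms every line.

no error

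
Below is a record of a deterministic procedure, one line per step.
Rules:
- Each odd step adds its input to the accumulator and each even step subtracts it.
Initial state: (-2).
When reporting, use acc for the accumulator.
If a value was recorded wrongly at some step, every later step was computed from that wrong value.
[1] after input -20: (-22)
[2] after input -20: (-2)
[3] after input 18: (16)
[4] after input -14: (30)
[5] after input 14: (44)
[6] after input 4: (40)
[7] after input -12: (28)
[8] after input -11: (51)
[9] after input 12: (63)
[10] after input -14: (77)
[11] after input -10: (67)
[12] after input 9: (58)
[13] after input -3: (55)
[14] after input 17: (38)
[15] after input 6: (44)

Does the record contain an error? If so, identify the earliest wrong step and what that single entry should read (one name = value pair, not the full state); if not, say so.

step 8, acc = 39

Recomputing the run from the initial state:
step 1: acc = -22
step 2: acc = -2
step 3: acc = 16
step 4: acc = 30
step 5: acc = 44
step 6: acc = 40
step 7: acc = 28
step 8: acc = 39
step 9: acc = 51
step 10: acc = 65
step 11: acc = 55
step 12: acc = 46
step 13: acc = 43
step 14: acc = 26
step 15: acc = 32
The first disagreement with the record is at step 8, where the value should be acc = 39.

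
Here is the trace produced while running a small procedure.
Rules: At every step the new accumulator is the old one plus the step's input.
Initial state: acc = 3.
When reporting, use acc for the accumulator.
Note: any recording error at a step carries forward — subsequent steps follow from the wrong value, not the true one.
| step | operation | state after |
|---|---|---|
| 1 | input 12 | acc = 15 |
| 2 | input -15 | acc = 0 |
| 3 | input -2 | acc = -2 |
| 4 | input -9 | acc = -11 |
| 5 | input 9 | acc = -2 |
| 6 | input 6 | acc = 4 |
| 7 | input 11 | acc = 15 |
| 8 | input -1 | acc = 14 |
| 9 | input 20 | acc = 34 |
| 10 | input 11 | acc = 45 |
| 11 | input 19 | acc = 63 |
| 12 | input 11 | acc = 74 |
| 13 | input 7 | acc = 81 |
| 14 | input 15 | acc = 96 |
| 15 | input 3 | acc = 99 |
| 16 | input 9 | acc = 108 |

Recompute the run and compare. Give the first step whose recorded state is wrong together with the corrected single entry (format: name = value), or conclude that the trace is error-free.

step 1: acc = 3 + 12 = 15 -> matches
step 2: acc = 15 + -15 = 0 -> agrees with the trace
step 3: acc = 0 + -2 = -2 -> verified
step 4: acc = -2 + -9 = -11 -> confirmed correct
step 5: acc = -11 + 9 = -2 -> confirmed correct
step 6: acc = -2 + 6 = 4 -> confirmed correct
step 7: acc = 4 + 11 = 15 -> no discrepancy
step 8: acc = 15 + -1 = 14 -> in agreement
step 9: acc = 14 + 20 = 34 -> same as recorded
step 10: acc = 34 + 11 = 45 -> in agreement
step 11: acc = 45 + 19 = 64 -> the trace has a different value
Step 11 is the first one off; corrected, acc = 64.

step 11, acc = 64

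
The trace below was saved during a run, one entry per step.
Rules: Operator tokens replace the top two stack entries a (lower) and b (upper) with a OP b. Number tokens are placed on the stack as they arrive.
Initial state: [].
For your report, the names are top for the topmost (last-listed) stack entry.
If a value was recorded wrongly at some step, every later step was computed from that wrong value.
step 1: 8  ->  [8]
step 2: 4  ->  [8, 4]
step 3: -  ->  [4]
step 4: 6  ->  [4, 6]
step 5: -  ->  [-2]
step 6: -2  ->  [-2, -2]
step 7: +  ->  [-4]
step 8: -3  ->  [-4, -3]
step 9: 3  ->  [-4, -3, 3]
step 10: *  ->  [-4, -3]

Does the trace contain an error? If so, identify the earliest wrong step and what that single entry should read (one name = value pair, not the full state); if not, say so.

step 10, top = -9

1. push 8: top = 8 (verified)
2. push 4: top = 4 (consistent with the trace)
3. 8 - 4 = 4 (no discrepancy)
4. push 6: top = 6 (consistent with the trace)
5. 4 - 6 = -2 (checks out)
6. push -2: top = -2 (same as recorded)
7. -2 + -2 = -4 (confirmed correct)
8. push -3: top = -3 (no discrepancy)
9. push 3: top = 3 (verified)
10. -3 * 3 = -9 (this is not what the trace shows)
Step 10 is the first one off; corrected, top = -9.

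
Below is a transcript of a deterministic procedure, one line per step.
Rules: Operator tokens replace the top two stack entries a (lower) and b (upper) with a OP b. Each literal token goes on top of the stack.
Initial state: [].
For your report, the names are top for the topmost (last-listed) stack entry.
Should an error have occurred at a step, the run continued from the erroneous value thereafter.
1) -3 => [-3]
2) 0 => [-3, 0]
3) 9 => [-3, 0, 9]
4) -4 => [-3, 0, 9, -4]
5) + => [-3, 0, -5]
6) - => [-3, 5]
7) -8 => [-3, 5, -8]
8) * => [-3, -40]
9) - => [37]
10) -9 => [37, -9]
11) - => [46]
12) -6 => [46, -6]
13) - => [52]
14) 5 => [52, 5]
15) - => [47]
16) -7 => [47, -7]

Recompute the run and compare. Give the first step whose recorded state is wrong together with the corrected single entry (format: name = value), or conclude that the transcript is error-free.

Recomputing the run from the initial state:
step 1: [-3]
step 2: [-3, 0]
step 3: [-3, 0, 9]
step 4: [-3, 0, 9, -4]
step 5: [-3, 0, 5]
step 6: [-3, -5]
step 7: [-3, -5, -8]
step 8: [-3, 40]
step 9: [-43]
step 10: [-43, -9]
step 11: [-34]
step 12: [-34, -6]
step 13: [-28]
step 14: [-28, 5]
step 15: [-33]
step 16: [-33, -7]
The first disagreement with the transcript is at step 5, where the value should be top = 5.

step 5, top = 5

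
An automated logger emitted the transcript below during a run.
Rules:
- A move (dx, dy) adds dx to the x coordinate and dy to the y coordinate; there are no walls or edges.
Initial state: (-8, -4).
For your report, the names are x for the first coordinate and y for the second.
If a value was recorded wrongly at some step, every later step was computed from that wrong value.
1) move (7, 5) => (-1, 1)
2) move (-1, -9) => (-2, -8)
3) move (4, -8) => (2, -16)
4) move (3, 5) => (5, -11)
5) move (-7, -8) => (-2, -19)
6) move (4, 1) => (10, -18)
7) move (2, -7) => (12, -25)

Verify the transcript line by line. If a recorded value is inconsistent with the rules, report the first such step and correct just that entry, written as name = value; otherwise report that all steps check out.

step 6, x = 2

1. x = -8 + (7) = -1, y = -4 + (5) = 1 (no discrepancy)
2. x = -1 + (-1) = -2, y = 1 + (-9) = -8 (in agreement)
3. x = -2 + (4) = 2, y = -8 + (-8) = -16 (agrees with the transcript)
4. x = 2 + (3) = 5, y = -16 + (5) = -11 (matches)
5. x = 5 + (-7) = -2, y = -11 + (-8) = -19 (matches)
6. x = -2 + (4) = 2, y = -19 + (1) = -18 (this is not what the transcript shows)
The audit stops at step 6: the recorded entry is wrong and should be x = 2.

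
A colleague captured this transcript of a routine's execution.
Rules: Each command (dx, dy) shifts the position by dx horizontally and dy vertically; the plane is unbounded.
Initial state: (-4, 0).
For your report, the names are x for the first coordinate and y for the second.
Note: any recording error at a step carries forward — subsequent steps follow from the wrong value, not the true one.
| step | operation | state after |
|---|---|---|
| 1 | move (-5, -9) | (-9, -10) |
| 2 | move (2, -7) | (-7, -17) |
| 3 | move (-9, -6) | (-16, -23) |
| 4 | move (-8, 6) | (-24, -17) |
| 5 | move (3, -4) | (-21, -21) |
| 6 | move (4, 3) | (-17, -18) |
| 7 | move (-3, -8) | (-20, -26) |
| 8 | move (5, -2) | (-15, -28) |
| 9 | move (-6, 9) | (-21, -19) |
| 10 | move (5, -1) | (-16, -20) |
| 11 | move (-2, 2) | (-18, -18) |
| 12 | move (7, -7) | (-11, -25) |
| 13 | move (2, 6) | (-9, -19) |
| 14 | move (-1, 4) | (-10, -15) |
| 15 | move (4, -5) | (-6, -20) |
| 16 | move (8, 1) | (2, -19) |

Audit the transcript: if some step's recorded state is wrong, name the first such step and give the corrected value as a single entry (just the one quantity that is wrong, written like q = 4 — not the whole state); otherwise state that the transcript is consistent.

1. x = -4 + (-5) = -9, y = 0 + (-9) = -9 (the recorded entry deviates here)
The audit stops at step 1: the recorded entry is wrong and should be y = -9.

step 1, y = -9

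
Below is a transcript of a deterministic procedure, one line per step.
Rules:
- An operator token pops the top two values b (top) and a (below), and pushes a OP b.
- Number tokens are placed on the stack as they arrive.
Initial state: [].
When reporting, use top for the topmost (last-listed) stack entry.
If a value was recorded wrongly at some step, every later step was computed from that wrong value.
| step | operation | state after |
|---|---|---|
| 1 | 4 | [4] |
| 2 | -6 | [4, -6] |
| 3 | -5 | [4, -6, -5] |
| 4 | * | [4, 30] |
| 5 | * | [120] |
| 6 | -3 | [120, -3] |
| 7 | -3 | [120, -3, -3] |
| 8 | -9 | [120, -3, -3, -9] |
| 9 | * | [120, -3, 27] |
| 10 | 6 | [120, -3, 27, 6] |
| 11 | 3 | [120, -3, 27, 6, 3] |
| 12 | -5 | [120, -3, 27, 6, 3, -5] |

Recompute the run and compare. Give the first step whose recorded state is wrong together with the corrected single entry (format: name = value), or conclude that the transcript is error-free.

no error

Recomputing the run from the initial state:
step 1: [4]
step 2: [4, -6]
step 3: [4, -6, -5]
step 4: [4, 30]
step 5: [120]
step 6: [120, -3]
step 7: [120, -3, -3]
step 8: [120, -3, -3, -9]
step 9: [120, -3, 27]
step 10: [120, -3, 27, 6]
step 11: [120, -3, 27, 6, 3]
step 12: [120, -3, 27, 6, 3, -5]
This matches the transcript at every step.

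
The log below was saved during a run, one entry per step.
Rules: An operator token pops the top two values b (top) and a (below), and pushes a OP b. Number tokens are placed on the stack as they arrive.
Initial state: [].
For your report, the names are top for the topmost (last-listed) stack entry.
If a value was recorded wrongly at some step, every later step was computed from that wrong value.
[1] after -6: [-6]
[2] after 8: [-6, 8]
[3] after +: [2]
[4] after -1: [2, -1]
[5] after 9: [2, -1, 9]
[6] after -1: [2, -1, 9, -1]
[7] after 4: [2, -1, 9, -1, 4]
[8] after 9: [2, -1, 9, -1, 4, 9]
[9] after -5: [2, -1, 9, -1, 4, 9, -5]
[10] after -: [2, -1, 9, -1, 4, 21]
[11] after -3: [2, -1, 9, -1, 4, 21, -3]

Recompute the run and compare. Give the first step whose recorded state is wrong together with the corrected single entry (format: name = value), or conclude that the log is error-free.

step 10, top = 14

1. push -6: top = -6 (agrees with the log)
2. push 8: top = 8 (checks out)
3. -6 + 8 = 2 (same as recorded)
4. push -1: top = -1 (consistent with the log)
5. push 9: top = 9 (matches)
6. push -1: top = -1 (confirmed correct)
7. push 4: top = 4 (checks out)
8. push 9: top = 9 (verified)
9. push -5: top = -5 (consistent with the log)
10. 9 - -5 = 14 (a discrepancy with the log)
That makes step 10 the first incorrect line — top = 14 is what it should show.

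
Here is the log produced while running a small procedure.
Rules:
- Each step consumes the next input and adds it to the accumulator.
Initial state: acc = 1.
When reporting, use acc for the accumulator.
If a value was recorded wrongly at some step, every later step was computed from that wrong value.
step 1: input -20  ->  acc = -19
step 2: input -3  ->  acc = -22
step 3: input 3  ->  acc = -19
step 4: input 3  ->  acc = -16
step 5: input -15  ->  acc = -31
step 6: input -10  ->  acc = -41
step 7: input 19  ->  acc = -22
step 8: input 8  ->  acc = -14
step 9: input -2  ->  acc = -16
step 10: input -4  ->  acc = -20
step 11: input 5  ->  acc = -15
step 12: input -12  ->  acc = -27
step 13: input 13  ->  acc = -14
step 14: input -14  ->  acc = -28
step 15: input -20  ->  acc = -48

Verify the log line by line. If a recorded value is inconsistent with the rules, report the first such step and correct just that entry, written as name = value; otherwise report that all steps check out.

no error

Recomputing the run from the initial state:
step 1: acc = -19
step 2: acc = -22
step 3: acc = -19
step 4: acc = -16
step 5: acc = -31
step 6: acc = -41
step 7: acc = -22
step 8: acc = -14
step 9: acc = -16
step 10: acc = -20
step 11: acc = -15
step 12: acc = -27
step 13: acc = -14
step 14: acc = -28
step 15: acc = -48
This matches the log at every step.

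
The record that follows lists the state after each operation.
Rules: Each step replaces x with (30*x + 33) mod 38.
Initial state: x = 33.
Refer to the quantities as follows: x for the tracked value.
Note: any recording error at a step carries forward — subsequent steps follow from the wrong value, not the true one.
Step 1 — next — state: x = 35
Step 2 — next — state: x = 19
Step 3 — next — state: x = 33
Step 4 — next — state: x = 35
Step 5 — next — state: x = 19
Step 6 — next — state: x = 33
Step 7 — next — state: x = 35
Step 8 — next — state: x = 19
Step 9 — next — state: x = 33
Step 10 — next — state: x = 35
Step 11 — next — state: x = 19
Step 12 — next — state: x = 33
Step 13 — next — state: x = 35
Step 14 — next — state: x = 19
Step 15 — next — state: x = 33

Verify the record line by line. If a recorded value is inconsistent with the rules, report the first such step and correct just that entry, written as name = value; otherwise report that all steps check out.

1. x = (30*33 + 33) mod 38 = 35 (checks out)
2. x = (30*35 + 33) mod 38 = 19 (same as recorded)
3. x = (30*19 + 33) mod 38 = 33 (exactly as logged)
4. x = (30*33 + 33) mod 38 = 35 (consistent with the record)
5. x = (30*35 + 33) mod 38 = 19 (consistent with the record)
6. x = (30*19 + 33) mod 38 = 33 (exactly as logged)
7. x = (30*33 + 33) mod 38 = 35 (in agreement)
8. x = (30*35 + 33) mod 38 = 19 (confirmed correct)
9. x = (30*19 + 33) mod 38 = 33 (consistent with the record)
10. x = (30*33 + 33) mod 38 = 35 (exactly as logged)
11. x = (30*35 + 33) mod 38 = 19 (no discrepancy)
12. x = (30*19 + 33) mod 38 = 33 (confirmed correct)
13. x = (30*33 + 33) mod 38 = 35 (checks out)
14. x = (30*35 + 33) mod 38 = 19 (verified)
15. x = (30*19 + 33) mod 38 = 33 (no discrepancy)
The recomputation confirms every line.

no error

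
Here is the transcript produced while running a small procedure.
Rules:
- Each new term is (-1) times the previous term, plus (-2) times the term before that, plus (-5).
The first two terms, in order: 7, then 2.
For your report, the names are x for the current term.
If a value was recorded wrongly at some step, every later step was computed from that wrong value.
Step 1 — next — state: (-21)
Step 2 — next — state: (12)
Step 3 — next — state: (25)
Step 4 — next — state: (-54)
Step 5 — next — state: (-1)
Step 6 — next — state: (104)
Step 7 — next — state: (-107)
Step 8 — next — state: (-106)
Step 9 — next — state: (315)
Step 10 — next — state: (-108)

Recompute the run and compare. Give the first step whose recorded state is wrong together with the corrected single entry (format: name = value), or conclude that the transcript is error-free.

no error

1. x = -1*(2) + (-2)*(7) + (-5) = -21 (agrees with the transcript)
2. x = -1*(-21) + (-2)*(2) + (-5) = 12 (same as recorded)
3. x = -1*(12) + (-2)*(-21) + (-5) = 25 (exactly as logged)
4. x = -1*(25) + (-2)*(12) + (-5) = -54 (checks out)
5. x = -1*(-54) + (-2)*(25) + (-5) = -1 (checks out)
6. x = -1*(-1) + (-2)*(-54) + (-5) = 104 (agrees with the transcript)
7. x = -1*(104) + (-2)*(-1) + (-5) = -107 (matches)
8. x = -1*(-107) + (-2)*(104) + (-5) = -106 (no discrepancy)
9. x = -1*(-106) + (-2)*(-107) + (-5) = 315 (consistent with the transcript)
10. x = -1*(315) + (-2)*(-106) + (-5) = -108 (in agreement)
Every step is consistent.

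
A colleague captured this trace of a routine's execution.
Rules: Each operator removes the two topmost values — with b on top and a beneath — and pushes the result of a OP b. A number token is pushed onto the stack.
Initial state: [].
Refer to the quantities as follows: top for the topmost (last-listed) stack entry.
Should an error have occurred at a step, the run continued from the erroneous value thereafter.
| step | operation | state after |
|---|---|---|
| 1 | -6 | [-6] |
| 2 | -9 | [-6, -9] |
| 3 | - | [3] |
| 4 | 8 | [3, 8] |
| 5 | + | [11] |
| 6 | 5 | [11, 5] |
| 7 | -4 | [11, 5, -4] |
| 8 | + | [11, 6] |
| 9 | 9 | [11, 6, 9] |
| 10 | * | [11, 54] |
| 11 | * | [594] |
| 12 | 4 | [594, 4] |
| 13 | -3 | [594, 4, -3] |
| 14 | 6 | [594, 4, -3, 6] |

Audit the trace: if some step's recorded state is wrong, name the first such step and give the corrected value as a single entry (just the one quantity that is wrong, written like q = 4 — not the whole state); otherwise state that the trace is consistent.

1. push -6: top = -6 (same as recorded)
2. push -9: top = -9 (matches)
3. -6 - -9 = 3 (agrees with the trace)
4. push 8: top = 8 (verified)
5. 3 + 8 = 11 (matches)
6. push 5: top = 5 (confirmed correct)
7. push -4: top = -4 (exactly as logged)
8. 5 + -4 = 1 (the recorded entry deviates here)
So the first discrepancy is step 8, where the right value is top = 1.

step 8, top = 1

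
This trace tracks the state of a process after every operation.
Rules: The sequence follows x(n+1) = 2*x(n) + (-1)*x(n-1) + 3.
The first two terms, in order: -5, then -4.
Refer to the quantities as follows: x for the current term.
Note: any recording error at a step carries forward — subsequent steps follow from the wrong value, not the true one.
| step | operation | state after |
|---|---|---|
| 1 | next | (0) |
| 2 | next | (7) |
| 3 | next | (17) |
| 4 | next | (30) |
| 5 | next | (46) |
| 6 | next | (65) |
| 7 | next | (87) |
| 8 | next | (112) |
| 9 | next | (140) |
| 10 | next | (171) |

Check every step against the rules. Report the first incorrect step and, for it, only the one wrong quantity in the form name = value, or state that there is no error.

no error

Recomputing the run from the initial state:
step 1: x = 0
step 2: x = 7
step 3: x = 17
step 4: x = 30
step 5: x = 46
step 6: x = 65
step 7: x = 87
step 8: x = 112
step 9: x = 140
step 10: x = 171
This matches the trace at every step.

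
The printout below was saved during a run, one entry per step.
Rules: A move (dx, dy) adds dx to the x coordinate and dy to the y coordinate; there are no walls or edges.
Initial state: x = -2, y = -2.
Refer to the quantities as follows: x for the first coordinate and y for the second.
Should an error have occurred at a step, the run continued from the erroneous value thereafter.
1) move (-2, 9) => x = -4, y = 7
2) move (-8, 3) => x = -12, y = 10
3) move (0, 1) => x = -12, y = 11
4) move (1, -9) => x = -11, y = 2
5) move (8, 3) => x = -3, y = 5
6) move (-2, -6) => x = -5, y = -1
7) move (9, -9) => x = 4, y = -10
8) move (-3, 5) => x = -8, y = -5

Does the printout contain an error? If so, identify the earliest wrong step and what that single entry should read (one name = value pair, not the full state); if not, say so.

step 8, x = 1

step 1: x = -2 + (-2) = -4, y = -2 + (9) = 7 -> confirmed correct
step 2: x = -4 + (-8) = -12, y = 7 + (3) = 10 -> agrees with the printout
step 3: x = -12 + (0) = -12, y = 10 + (1) = 11 -> agrees with the printout
step 4: x = -12 + (1) = -11, y = 11 + (-9) = 2 -> same as recorded
step 5: x = -11 + (8) = -3, y = 2 + (3) = 5 -> same as recorded
step 6: x = -3 + (-2) = -5, y = 5 + (-6) = -1 -> checks out
step 7: x = -5 + (9) = 4, y = -1 + (-9) = -10 -> matches
step 8: x = 4 + (-3) = 1, y = -10 + (5) = -5 -> the recorded entry deviates here
The earliest wrong entry is at step 8: it should read x = 1.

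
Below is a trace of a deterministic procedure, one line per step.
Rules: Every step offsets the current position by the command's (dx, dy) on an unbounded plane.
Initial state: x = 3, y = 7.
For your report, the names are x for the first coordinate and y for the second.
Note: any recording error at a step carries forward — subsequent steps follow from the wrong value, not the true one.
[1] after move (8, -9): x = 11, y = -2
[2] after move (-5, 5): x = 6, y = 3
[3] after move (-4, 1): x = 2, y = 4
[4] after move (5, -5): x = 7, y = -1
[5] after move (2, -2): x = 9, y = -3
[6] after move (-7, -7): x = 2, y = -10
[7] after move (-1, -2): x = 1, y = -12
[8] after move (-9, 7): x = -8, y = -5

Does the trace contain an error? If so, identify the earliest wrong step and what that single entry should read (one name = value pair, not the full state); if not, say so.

no error

1. x = 3 + (8) = 11, y = 7 + (-9) = -2 (matches)
2. x = 11 + (-5) = 6, y = -2 + (5) = 3 (consistent with the trace)
3. x = 6 + (-4) = 2, y = 3 + (1) = 4 (agrees with the trace)
4. x = 2 + (5) = 7, y = 4 + (-5) = -1 (verified)
5. x = 7 + (2) = 9, y = -1 + (-2) = -3 (agrees with the trace)
6. x = 9 + (-7) = 2, y = -3 + (-7) = -10 (exactly as logged)
7. x = 2 + (-1) = 1, y = -10 + (-2) = -12 (no discrepancy)
8. x = 1 + (-9) = -8, y = -12 + (7) = -5 (checks out)
The whole run recomputes cleanly — no discrepancies.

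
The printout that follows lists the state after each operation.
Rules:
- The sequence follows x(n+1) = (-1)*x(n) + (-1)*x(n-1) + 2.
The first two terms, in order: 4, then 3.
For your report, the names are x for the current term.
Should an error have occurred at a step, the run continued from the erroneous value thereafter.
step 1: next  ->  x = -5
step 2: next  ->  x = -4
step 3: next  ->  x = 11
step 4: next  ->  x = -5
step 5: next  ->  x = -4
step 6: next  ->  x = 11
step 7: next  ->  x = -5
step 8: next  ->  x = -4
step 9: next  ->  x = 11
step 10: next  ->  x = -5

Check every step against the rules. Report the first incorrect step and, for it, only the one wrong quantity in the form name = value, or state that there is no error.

1. x = -1*(3) + (-1)*(4) + (2) = -5 (no discrepancy)
2. x = -1*(-5) + (-1)*(3) + (2) = 4 (the printout has a different value)
First deviation found at step 2; the corrected entry is x = 4.

step 2, x = 4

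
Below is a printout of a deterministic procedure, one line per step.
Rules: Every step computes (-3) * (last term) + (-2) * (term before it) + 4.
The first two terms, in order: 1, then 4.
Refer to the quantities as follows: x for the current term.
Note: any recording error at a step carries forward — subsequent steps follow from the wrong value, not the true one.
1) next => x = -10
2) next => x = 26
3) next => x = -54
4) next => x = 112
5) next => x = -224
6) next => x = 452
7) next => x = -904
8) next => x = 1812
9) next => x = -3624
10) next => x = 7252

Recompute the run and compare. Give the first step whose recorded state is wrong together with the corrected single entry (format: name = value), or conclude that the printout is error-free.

step 4, x = 114

step 1: x = -3*(4) + (-2)*(1) + (4) = -10 -> exactly as logged
step 2: x = -3*(-10) + (-2)*(4) + (4) = 26 -> matches
step 3: x = -3*(26) + (-2)*(-10) + (4) = -54 -> agrees with the printout
step 4: x = -3*(-54) + (-2)*(26) + (4) = 114 -> not what was recorded
So the first discrepancy is step 4, where the right value is x = 114.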